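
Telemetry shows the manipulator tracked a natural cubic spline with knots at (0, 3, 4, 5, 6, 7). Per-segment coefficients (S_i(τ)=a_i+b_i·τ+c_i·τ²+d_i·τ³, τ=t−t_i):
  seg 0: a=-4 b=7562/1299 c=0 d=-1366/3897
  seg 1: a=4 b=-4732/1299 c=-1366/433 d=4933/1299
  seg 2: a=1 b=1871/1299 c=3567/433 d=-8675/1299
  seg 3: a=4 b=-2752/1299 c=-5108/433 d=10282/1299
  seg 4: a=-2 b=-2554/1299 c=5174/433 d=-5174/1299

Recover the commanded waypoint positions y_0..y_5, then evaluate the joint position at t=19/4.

y_0=-4 y_1=4 y_2=1 y_3=4 y_4=-2 y_5=4
S(19/4) = 107985/27712

y_0 = S_0(0) = a_0 = -4
y_1 = S_1(0) = a_1 = 4
y_2 = S_2(0) = a_2 = 1
y_3 = S_3(0) = a_3 = 4
y_4 = S_4(0) = a_4 = -2
y_5 = S_4(1) = 4
t_q=19/4 is in segment 2 (τ=3/4); S_2(τ)=107985/27712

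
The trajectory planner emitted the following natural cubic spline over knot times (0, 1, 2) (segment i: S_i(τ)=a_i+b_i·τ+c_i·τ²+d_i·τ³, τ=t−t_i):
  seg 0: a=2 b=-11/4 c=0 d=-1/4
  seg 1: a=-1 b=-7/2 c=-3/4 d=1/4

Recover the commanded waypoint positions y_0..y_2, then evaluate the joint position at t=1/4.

y_0=2 y_1=-1 y_2=-5
S(1/4) = 335/256

y_0 = S_0(0) = a_0 = 2
y_1 = S_1(0) = a_1 = -1
y_2 = S_1(1) = -5
t_q=1/4 is in segment 0 (τ=1/4); S_0(τ)=335/256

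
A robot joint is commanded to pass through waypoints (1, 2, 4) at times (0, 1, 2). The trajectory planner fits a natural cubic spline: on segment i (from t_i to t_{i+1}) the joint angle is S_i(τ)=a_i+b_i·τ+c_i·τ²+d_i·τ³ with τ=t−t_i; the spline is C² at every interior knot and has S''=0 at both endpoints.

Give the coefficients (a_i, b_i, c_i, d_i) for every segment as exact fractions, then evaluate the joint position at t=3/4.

Δ: Δ0=1, Δ1=2
row 1: diag=4, rhs=6; c'=1/4, d'=3/2
back: M1=3/2
M: M0=0, M1=3/2, M2=0
seg 0: a=1, c=M0/2=0, d=(M1−M0)/(6·1)=1/4, b=Δ0−h0·(2M0+M1)/6=3/4
seg 1: a=2, c=M1/2=3/4, d=(M2−M1)/(6·1)=-1/4, b=Δ1−h1·(2M1+M2)/6=3/2
t_q=3/4 → seg 0, τ=3/4; S=1+3/4·τ+0·τ²+1/4·τ³=427/256

  seg 0: a=1 b=3/4 c=0 d=1/4
  seg 1: a=2 b=3/2 c=3/4 d=-1/4
S(3/4) = 427/256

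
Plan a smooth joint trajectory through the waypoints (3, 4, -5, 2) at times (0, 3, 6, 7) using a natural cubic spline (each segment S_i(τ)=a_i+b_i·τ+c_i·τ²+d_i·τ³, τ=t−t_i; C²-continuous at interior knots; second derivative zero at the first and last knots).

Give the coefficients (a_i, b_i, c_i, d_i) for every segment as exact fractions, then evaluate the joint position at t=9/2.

Δ: Δ0=1/3, Δ1=-3, Δ2=7
row 1: diag=12, rhs=-20; c'=1/4, d'=-5/3
row 2: denom=8−3·1/4=29/4; d'=(60−3·-5/3)/(29/4)=260/29
back: M2=260/29
back: M1=-5/3−1/4·260/29=-340/87
M: M0=0, M1=-340/87, M2=260/29, M3=0
seg 0: a=3, c=M0/2=0, d=(M1−M0)/(6·3)=-170/783, b=Δ0−h0·(2M0+M1)/6=199/87
seg 1: a=4, c=M1/2=-170/87, d=(M2−M1)/(6·3)=560/783, b=Δ1−h1·(2M1+M2)/6=-311/87
seg 2: a=-5, c=M2/2=130/29, d=(M3−M2)/(6·1)=-130/87, b=Δ2−h2·(2M2+M3)/6=349/87
t_q=9/2 → seg 1, τ=3/2; S=4+-311/87·τ+-170/87·τ²+560/783·τ³=-97/29

  seg 0: a=3 b=199/87 c=0 d=-170/783
  seg 1: a=4 b=-311/87 c=-170/87 d=560/783
  seg 2: a=-5 b=349/87 c=130/29 d=-130/87
S(9/2) = -97/29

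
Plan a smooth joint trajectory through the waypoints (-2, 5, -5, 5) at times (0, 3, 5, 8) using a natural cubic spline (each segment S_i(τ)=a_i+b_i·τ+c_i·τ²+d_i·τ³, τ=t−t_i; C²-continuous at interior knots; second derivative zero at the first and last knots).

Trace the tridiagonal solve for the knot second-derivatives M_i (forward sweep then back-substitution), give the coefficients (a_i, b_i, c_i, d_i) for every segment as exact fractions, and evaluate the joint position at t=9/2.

  seg 0: a=-2 b=247/48 c=0 d=-5/16
  seg 1: a=5 b=-79/24 c=-45/16 d=47/48
  seg 2: a=-5 b=-67/24 c=49/16 d=-49/144
S(9/2) = -379/128

Δ: Δ0=7/3, Δ1=-5, Δ2=10/3
row 1: diag=10, rhs=-44; c'=1/5, d'=-22/5
row 2: denom=10−2·1/5=48/5; d'=(50−2·-22/5)/(48/5)=49/8
back: M2=49/8
back: M1=-22/5−1/5·49/8=-45/8
M: M0=0, M1=-45/8, M2=49/8, M3=0
seg 0: a=-2, c=M0/2=0, d=(M1−M0)/(6·3)=-5/16, b=Δ0−h0·(2M0+M1)/6=247/48
seg 1: a=5, c=M1/2=-45/16, d=(M2−M1)/(6·2)=47/48, b=Δ1−h1·(2M1+M2)/6=-79/24
seg 2: a=-5, c=M2/2=49/16, d=(M3−M2)/(6·3)=-49/144, b=Δ2−h2·(2M2+M3)/6=-67/24
t_q=9/2 → seg 1, τ=3/2; S=5+-79/24·τ+-45/16·τ²+47/48·τ³=-379/128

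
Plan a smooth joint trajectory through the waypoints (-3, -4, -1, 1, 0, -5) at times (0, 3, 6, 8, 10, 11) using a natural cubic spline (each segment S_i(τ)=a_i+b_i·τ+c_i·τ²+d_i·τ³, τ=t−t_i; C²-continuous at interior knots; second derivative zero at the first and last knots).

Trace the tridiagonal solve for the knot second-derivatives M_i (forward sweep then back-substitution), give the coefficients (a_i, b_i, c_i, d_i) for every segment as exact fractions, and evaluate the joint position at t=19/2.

Δ: Δ0=-1/3, Δ1=1, Δ2=1, Δ3=-1/2, Δ4=-5
row 1: diag=12, rhs=8; c'=1/4, d'=2/3
row 2: denom=10−3·1/4=37/4; d'=(0−3·2/3)/(37/4)=-8/37
row 3: denom=8−2·8/37=280/37; d'=(-9−2·-8/37)/(280/37)=-317/280
row 4: denom=6−2·37/140=383/70; d'=(-27−2·-317/280)/(383/70)=-3463/766
back: M4=-3463/766
back: M3=-317/280−37/140·-3463/766=24/383
back: M2=-8/37−8/37·24/383=-88/383
back: M1=2/3−1/4·-88/383=832/1149
M: M0=0, M1=832/1149, M2=-88/383, M3=24/383, M4=-3463/766, M5=0
seg 0: a=-3, c=M0/2=0, d=(M1−M0)/(6·3)=416/10341, b=Δ0−h0·(2M0+M1)/6=-799/1149
seg 1: a=-4, c=M1/2=416/1149, d=(M2−M1)/(6·3)=-548/10341, b=Δ1−h1·(2M1+M2)/6=449/1149
seg 2: a=-1, c=M2/2=-44/383, d=(M3−M2)/(6·2)=28/1149, b=Δ2−h2·(2M2+M3)/6=1301/1149
seg 3: a=1, c=M3/2=12/383, d=(M4−M3)/(6·2)=-3511/9192, b=Δ3−h3·(2M3+M4)/6=1109/1149
seg 4: a=0, c=M4/2=-3463/1532, d=(M5−M4)/(6·1)=3463/4596, b=Δ4−h4·(2M4+M5)/6=-8027/2298
t_q=19/2 → seg 3, τ=3/2; S=1+1109/1149·τ+12/383·τ²+-3511/9192·τ³=30129/24512

  seg 0: a=-3 b=-799/1149 c=0 d=416/10341
  seg 1: a=-4 b=449/1149 c=416/1149 d=-548/10341
  seg 2: a=-1 b=1301/1149 c=-44/383 d=28/1149
  seg 3: a=1 b=1109/1149 c=12/383 d=-3511/9192
  seg 4: a=0 b=-8027/2298 c=-3463/1532 d=3463/4596
S(19/2) = 30129/24512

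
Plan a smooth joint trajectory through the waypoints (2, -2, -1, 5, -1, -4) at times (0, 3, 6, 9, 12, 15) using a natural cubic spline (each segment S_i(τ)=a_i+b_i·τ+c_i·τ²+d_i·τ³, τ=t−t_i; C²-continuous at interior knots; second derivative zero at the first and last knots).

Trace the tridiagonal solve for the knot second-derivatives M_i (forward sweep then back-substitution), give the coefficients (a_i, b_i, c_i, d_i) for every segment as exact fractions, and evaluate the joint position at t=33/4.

Δ: Δ0=-4/3, Δ1=1/3, Δ2=2, Δ3=-2, Δ4=-1
row 1: diag=12, rhs=10; c'=1/4, d'=5/6
row 2: denom=12−3·1/4=45/4; d'=(10−3·5/6)/(45/4)=2/3
row 3: denom=12−3·4/15=56/5; d'=(-24−3·2/3)/(56/5)=-65/28
row 4: denom=12−3·15/56=627/56; d'=(6−3·-65/28)/(627/56)=22/19
back: M4=22/19
back: M3=-65/28−15/56·22/19=-50/19
back: M2=2/3−4/15·-50/19=26/19
back: M1=5/6−1/4·26/19=28/57
M: M0=0, M1=28/57, M2=26/19, M3=-50/19, M4=22/19, M5=0
seg 0: a=2, c=M0/2=0, d=(M1−M0)/(6·3)=14/513, b=Δ0−h0·(2M0+M1)/6=-30/19
seg 1: a=-2, c=M1/2=14/57, d=(M2−M1)/(6·3)=25/513, b=Δ1−h1·(2M1+M2)/6=-16/19
seg 2: a=-1, c=M2/2=13/19, d=(M3−M2)/(6·3)=-2/9, b=Δ2−h2·(2M2+M3)/6=37/19
seg 3: a=5, c=M3/2=-25/19, d=(M4−M3)/(6·3)=4/19, b=Δ3−h3·(2M3+M4)/6=1/19
seg 4: a=-1, c=M4/2=11/19, d=(M5−M4)/(6·3)=-11/171, b=Δ4−h4·(2M4+M5)/6=-41/19
t_q=33/4 → seg 2, τ=9/4; S=-1+37/19·τ+13/19·τ²+-2/9·τ³=2623/608

  seg 0: a=2 b=-30/19 c=0 d=14/513
  seg 1: a=-2 b=-16/19 c=14/57 d=25/513
  seg 2: a=-1 b=37/19 c=13/19 d=-2/9
  seg 3: a=5 b=1/19 c=-25/19 d=4/19
  seg 4: a=-1 b=-41/19 c=11/19 d=-11/171
S(33/4) = 2623/608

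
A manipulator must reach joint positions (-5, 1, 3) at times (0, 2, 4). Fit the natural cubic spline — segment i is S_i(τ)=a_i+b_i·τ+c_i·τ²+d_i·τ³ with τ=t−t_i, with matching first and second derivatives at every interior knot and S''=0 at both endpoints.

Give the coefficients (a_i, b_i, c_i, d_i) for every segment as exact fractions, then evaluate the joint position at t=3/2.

  seg 0: a=-5 b=7/2 c=0 d=-1/8
  seg 1: a=1 b=2 c=-3/4 d=1/8
S(3/2) = -11/64

Δ: Δ0=3, Δ1=1
row 1: diag=8, rhs=-12; c'=1/4, d'=-3/2
back: M1=-3/2
M: M0=0, M1=-3/2, M2=0
seg 0: a=-5, c=M0/2=0, d=(M1−M0)/(6·2)=-1/8, b=Δ0−h0·(2M0+M1)/6=7/2
seg 1: a=1, c=M1/2=-3/4, d=(M2−M1)/(6·2)=1/8, b=Δ1−h1·(2M1+M2)/6=2
t_q=3/2 → seg 0, τ=3/2; S=-5+7/2·τ+0·τ²+-1/8·τ³=-11/64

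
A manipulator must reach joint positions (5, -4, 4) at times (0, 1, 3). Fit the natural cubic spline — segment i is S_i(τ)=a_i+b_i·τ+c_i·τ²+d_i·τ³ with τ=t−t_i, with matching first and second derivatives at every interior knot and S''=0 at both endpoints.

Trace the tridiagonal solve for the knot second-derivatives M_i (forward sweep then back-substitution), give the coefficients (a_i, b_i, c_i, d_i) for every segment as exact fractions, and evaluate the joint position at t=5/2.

Δ: Δ0=-9, Δ1=4
row 1: diag=6, rhs=78; c'=1/3, d'=13
back: M1=13
M: M0=0, M1=13, M2=0
seg 0: a=5, c=M0/2=0, d=(M1−M0)/(6·1)=13/6, b=Δ0−h0·(2M0+M1)/6=-67/6
seg 1: a=-4, c=M1/2=13/2, d=(M2−M1)/(6·2)=-13/12, b=Δ1−h1·(2M1+M2)/6=-14/3
t_q=5/2 → seg 1, τ=3/2; S=-4+-14/3·τ+13/2·τ²+-13/12·τ³=-1/32

  seg 0: a=5 b=-67/6 c=0 d=13/6
  seg 1: a=-4 b=-14/3 c=13/2 d=-13/12
S(5/2) = -1/32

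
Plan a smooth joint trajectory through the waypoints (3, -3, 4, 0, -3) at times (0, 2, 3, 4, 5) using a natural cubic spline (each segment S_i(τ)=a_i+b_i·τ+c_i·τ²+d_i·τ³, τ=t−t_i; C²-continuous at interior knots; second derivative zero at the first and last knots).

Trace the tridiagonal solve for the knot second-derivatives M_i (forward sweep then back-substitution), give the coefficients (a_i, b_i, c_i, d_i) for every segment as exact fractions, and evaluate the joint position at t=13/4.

Δ: Δ0=-3, Δ1=7, Δ2=-4, Δ3=-3
row 1: diag=6, rhs=60; c'=1/6, d'=10
row 2: denom=4−1·1/6=23/6; d'=(-66−1·10)/(23/6)=-456/23
row 3: denom=4−1·6/23=86/23; d'=(6−1·-456/23)/(86/23)=297/43
back: M3=297/43
back: M2=-456/23−6/23·297/43=-930/43
back: M1=10−1/6·-930/43=585/43
M: M0=0, M1=585/43, M2=-930/43, M3=297/43, M4=0
seg 0: a=3, c=M0/2=0, d=(M1−M0)/(6·2)=195/172, b=Δ0−h0·(2M0+M1)/6=-324/43
seg 1: a=-3, c=M1/2=585/86, d=(M2−M1)/(6·1)=-505/86, b=Δ1−h1·(2M1+M2)/6=261/43
seg 2: a=4, c=M2/2=-465/43, d=(M3−M2)/(6·1)=409/86, b=Δ2−h2·(2M2+M3)/6=177/86
seg 3: a=0, c=M3/2=297/86, d=(M4−M3)/(6·1)=-99/86, b=Δ3−h3·(2M3+M4)/6=-228/43
t_q=13/4 → seg 2, τ=1/4; S=4+177/86·τ+-465/43·τ²+409/86·τ³=21537/5504

  seg 0: a=3 b=-324/43 c=0 d=195/172
  seg 1: a=-3 b=261/43 c=585/86 d=-505/86
  seg 2: a=4 b=177/86 c=-465/43 d=409/86
  seg 3: a=0 b=-228/43 c=297/86 d=-99/86
S(13/4) = 21537/5504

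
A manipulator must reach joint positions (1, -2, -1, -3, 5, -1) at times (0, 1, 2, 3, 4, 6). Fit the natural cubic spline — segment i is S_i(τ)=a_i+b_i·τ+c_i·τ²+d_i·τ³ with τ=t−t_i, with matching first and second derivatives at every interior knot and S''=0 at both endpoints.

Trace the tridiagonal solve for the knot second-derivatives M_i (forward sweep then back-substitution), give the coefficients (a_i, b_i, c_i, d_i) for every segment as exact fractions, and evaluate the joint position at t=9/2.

Δ: Δ0=-3, Δ1=1, Δ2=-2, Δ3=8, Δ4=-3
row 1: diag=4, rhs=24; c'=1/4, d'=6
row 2: denom=4−1·1/4=15/4; d'=(-18−1·6)/(15/4)=-32/5
row 3: denom=4−1·4/15=56/15; d'=(60−1·-32/5)/(56/15)=249/14
row 4: denom=6−1·15/56=321/56; d'=(-66−1·249/14)/(321/56)=-1564/107
back: M4=-1564/107
back: M3=249/14−15/56·-1564/107=2322/107
back: M2=-32/5−4/15·2322/107=-1304/107
back: M1=6−1/4·-1304/107=968/107
M: M0=0, M1=968/107, M2=-1304/107, M3=2322/107, M4=-1564/107, M5=0
seg 0: a=1, c=M0/2=0, d=(M1−M0)/(6·1)=484/321, b=Δ0−h0·(2M0+M1)/6=-1447/321
seg 1: a=-2, c=M1/2=484/107, d=(M2−M1)/(6·1)=-1136/321, b=Δ1−h1·(2M1+M2)/6=5/321
seg 2: a=-1, c=M2/2=-652/107, d=(M3−M2)/(6·1)=1813/321, b=Δ2−h2·(2M2+M3)/6=-499/321
seg 3: a=-3, c=M3/2=1161/107, d=(M4−M3)/(6·1)=-1943/321, b=Δ3−h3·(2M3+M4)/6=1028/321
seg 4: a=5, c=M4/2=-782/107, d=(M5−M4)/(6·2)=391/321, b=Δ4−h4·(2M4+M5)/6=2165/321
t_q=9/2 → seg 4, τ=1/2; S=5+2165/321·τ+-782/107·τ²+391/321·τ³=5733/856

  seg 0: a=1 b=-1447/321 c=0 d=484/321
  seg 1: a=-2 b=5/321 c=484/107 d=-1136/321
  seg 2: a=-1 b=-499/321 c=-652/107 d=1813/321
  seg 3: a=-3 b=1028/321 c=1161/107 d=-1943/321
  seg 4: a=5 b=2165/321 c=-782/107 d=391/321
S(9/2) = 5733/856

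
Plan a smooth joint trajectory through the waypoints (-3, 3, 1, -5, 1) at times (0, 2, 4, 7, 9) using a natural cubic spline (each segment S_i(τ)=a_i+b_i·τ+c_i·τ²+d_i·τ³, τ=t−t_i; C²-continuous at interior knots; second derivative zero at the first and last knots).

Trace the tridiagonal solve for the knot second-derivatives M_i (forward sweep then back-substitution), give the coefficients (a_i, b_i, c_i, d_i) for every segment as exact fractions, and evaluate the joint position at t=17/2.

  seg 0: a=-3 b=673/172 c=0 d=-157/688
  seg 1: a=3 b=101/86 c=-471/344 d=97/688
  seg 2: a=1 b=-449/172 c=-45/86 d=125/516
  seg 3: a=-5 b=34/43 c=285/172 d=-95/344
S(17/2) = -2801/2752

Δ: Δ0=3, Δ1=-1, Δ2=-2, Δ3=3
row 1: diag=8, rhs=-24; c'=1/4, d'=-3
row 2: denom=10−2·1/4=19/2; d'=(-6−2·-3)/(19/2)=0
row 3: denom=10−3·6/19=172/19; d'=(30−3·0)/(172/19)=285/86
back: M3=285/86
back: M2=0−6/19·285/86=-45/43
back: M1=-3−1/4·-45/43=-471/172
M: M0=0, M1=-471/172, M2=-45/43, M3=285/86, M4=0
seg 0: a=-3, c=M0/2=0, d=(M1−M0)/(6·2)=-157/688, b=Δ0−h0·(2M0+M1)/6=673/172
seg 1: a=3, c=M1/2=-471/344, d=(M2−M1)/(6·2)=97/688, b=Δ1−h1·(2M1+M2)/6=101/86
seg 2: a=1, c=M2/2=-45/86, d=(M3−M2)/(6·3)=125/516, b=Δ2−h2·(2M2+M3)/6=-449/172
seg 3: a=-5, c=M3/2=285/172, d=(M4−M3)/(6·2)=-95/344, b=Δ3−h3·(2M3+M4)/6=34/43
t_q=17/2 → seg 3, τ=3/2; S=-5+34/43·τ+285/172·τ²+-95/344·τ³=-2801/2752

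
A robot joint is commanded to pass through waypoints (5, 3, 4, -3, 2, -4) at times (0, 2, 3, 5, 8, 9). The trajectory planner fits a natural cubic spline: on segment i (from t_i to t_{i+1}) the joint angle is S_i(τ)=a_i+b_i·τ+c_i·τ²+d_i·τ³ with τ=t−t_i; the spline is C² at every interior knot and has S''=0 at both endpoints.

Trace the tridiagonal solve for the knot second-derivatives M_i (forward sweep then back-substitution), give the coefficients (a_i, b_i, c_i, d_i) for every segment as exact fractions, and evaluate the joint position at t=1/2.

  seg 0: a=5 b=-14296/6879 c=0 d=7417/27516
  seg 1: a=3 b=7955/6879 c=7417/4586 d=-24403/13758
  seg 2: a=4 b=-12797/13758 c=-8493/2293 d=8320/6879
  seg 3: a=-3 b=-16949/13758 c=8147/2293 d=-11863/13758
  seg 4: a=2 b=-21979/6879 c=-19295/4586 d=19295/13758
S(1/2) = 293107/73376

Δ: Δ0=-1, Δ1=1, Δ2=-7/2, Δ3=5/3, Δ4=-6
row 1: diag=6, rhs=12; c'=1/6, d'=2
row 2: denom=6−1·1/6=35/6; d'=(-27−1·2)/(35/6)=-174/35
row 3: denom=10−2·12/35=326/35; d'=(31−2·-174/35)/(326/35)=1433/326
row 4: denom=8−3·105/326=2293/326; d'=(-46−3·1433/326)/(2293/326)=-19295/2293
back: M4=-19295/2293
back: M3=1433/326−105/326·-19295/2293=16294/2293
back: M2=-174/35−12/35·16294/2293=-16986/2293
back: M1=2−1/6·-16986/2293=7417/2293
M: M0=0, M1=7417/2293, M2=-16986/2293, M3=16294/2293, M4=-19295/2293, M5=0
seg 0: a=5, c=M0/2=0, d=(M1−M0)/(6·2)=7417/27516, b=Δ0−h0·(2M0+M1)/6=-14296/6879
seg 1: a=3, c=M1/2=7417/4586, d=(M2−M1)/(6·1)=-24403/13758, b=Δ1−h1·(2M1+M2)/6=7955/6879
seg 2: a=4, c=M2/2=-8493/2293, d=(M3−M2)/(6·2)=8320/6879, b=Δ2−h2·(2M2+M3)/6=-12797/13758
seg 3: a=-3, c=M3/2=8147/2293, d=(M4−M3)/(6·3)=-11863/13758, b=Δ3−h3·(2M3+M4)/6=-16949/13758
seg 4: a=2, c=M4/2=-19295/4586, d=(M5−M4)/(6·1)=19295/13758, b=Δ4−h4·(2M4+M5)/6=-21979/6879
t_q=1/2 → seg 0, τ=1/2; S=5+-14296/6879·τ+0·τ²+7417/27516·τ³=293107/73376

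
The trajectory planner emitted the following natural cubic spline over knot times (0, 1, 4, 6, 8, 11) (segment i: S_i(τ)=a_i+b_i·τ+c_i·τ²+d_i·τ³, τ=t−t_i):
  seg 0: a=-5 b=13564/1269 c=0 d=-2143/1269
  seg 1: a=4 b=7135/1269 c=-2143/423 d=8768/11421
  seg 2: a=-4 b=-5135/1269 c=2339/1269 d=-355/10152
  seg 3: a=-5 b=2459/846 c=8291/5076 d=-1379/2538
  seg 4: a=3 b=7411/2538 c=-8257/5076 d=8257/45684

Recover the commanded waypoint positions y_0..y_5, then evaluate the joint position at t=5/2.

y_0=-5 y_1=4 y_2=-4 y_3=-5 y_4=3 y_5=2
S(5/2) = 2045/564

y_0 = S_0(0) = a_0 = -5
y_1 = S_1(0) = a_1 = 4
y_2 = S_2(0) = a_2 = -4
y_3 = S_3(0) = a_3 = -5
y_4 = S_4(0) = a_4 = 3
y_5 = S_4(3) = 2
t_q=5/2 is in segment 1 (τ=3/2); S_1(τ)=2045/564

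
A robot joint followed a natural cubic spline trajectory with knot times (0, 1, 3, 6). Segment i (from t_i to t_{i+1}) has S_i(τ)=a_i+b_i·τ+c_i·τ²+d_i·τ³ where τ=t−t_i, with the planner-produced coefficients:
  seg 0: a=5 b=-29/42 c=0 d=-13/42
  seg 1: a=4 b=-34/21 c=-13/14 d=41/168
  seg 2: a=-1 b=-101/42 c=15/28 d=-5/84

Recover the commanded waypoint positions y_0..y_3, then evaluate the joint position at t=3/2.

y_0=5 y_1=4 y_2=-1 y_3=-5
S(3/2) = 1339/448

y_0 = S_0(0) = a_0 = 5
y_1 = S_1(0) = a_1 = 4
y_2 = S_2(0) = a_2 = -1
y_3 = S_2(3) = -5
t_q=3/2 is in segment 1 (τ=1/2); S_1(τ)=1339/448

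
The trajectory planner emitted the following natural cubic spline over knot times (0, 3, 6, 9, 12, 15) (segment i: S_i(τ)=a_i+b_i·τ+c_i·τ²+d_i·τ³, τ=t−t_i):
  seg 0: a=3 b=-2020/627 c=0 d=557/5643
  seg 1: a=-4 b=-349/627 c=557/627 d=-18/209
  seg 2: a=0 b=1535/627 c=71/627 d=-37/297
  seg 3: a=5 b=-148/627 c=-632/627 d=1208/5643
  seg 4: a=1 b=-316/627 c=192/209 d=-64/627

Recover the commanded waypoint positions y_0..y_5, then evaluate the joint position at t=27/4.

y_0=3 y_1=-4 y_2=0 y_3=5 y_4=1 y_5=5
S(27/4) = 24709/13376

y_0 = S_0(0) = a_0 = 3
y_1 = S_1(0) = a_1 = -4
y_2 = S_2(0) = a_2 = 0
y_3 = S_3(0) = a_3 = 5
y_4 = S_4(0) = a_4 = 1
y_5 = S_4(3) = 5
t_q=27/4 is in segment 2 (τ=3/4); S_2(τ)=24709/13376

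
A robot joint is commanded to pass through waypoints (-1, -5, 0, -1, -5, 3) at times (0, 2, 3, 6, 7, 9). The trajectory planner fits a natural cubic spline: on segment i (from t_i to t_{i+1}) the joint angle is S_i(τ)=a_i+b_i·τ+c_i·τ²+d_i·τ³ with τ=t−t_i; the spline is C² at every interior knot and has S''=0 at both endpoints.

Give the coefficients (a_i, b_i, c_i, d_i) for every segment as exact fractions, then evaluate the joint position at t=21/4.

Δ: Δ0=-2, Δ1=5, Δ2=-1/3, Δ3=-4, Δ4=4
row 1: diag=6, rhs=42; c'=1/6, d'=7
row 2: denom=8−1·1/6=47/6; d'=(-32−1·7)/(47/6)=-234/47
row 3: denom=8−3·18/47=322/47; d'=(-22−3·-234/47)/(322/47)=-166/161
row 4: denom=6−1·47/322=1885/322; d'=(48−1·-166/161)/(1885/322)=15788/1885
back: M4=15788/1885
back: M3=-166/161−47/322·15788/1885=-4248/1885
back: M2=-234/47−18/47·-4248/1885=-7758/1885
back: M1=7−1/6·-7758/1885=14488/1885
M: M0=0, M1=14488/1885, M2=-7758/1885, M3=-4248/1885, M4=15788/1885, M5=0
seg 0: a=-1, c=M0/2=0, d=(M1−M0)/(6·2)=3622/5655, b=Δ0−h0·(2M0+M1)/6=-25798/5655
seg 1: a=-5, c=M1/2=7244/1885, d=(M2−M1)/(6·1)=-11123/5655, b=Δ1−h1·(2M1+M2)/6=17666/5655
seg 2: a=0, c=M2/2=-3879/1885, d=(M3−M2)/(6·3)=3/29, b=Δ2−h2·(2M2+M3)/6=27761/5655
seg 3: a=-1, c=M3/2=-2124/1885, d=(M4−M3)/(6·1)=10018/5655, b=Δ3−h3·(2M3+M4)/6=-26266/5655
seg 4: a=-5, c=M4/2=7894/1885, d=(M5−M4)/(6·2)=-3947/5655, b=Δ4−h4·(2M4+M5)/6=-8956/5655
t_q=21/4 → seg 2, τ=9/4; S=0+27761/5655·τ+-3879/1885·τ²+3/29·τ³=217887/120640

  seg 0: a=-1 b=-25798/5655 c=0 d=3622/5655
  seg 1: a=-5 b=17666/5655 c=7244/1885 d=-11123/5655
  seg 2: a=0 b=27761/5655 c=-3879/1885 d=3/29
  seg 3: a=-1 b=-26266/5655 c=-2124/1885 d=10018/5655
  seg 4: a=-5 b=-8956/5655 c=7894/1885 d=-3947/5655
S(21/4) = 217887/120640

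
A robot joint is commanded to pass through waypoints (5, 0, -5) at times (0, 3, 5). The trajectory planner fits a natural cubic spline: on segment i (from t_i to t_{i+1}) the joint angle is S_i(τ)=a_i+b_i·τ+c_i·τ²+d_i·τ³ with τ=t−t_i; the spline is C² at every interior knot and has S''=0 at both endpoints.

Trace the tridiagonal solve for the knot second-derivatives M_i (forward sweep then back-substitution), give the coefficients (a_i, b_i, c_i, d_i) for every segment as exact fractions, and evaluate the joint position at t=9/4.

Δ: Δ0=-5/3, Δ1=-5/2
row 1: diag=10, rhs=-5; c'=1/5, d'=-1/2
back: M1=-1/2
M: M0=0, M1=-1/2, M2=0
seg 0: a=5, c=M0/2=0, d=(M1−M0)/(6·3)=-1/36, b=Δ0−h0·(2M0+M1)/6=-17/12
seg 1: a=0, c=M1/2=-1/4, d=(M2−M1)/(6·2)=1/24, b=Δ1−h1·(2M1+M2)/6=-13/6
t_q=9/4 → seg 0, τ=9/4; S=5+-17/12·τ+0·τ²+-1/36·τ³=383/256

  seg 0: a=5 b=-17/12 c=0 d=-1/36
  seg 1: a=0 b=-13/6 c=-1/4 d=1/24
S(9/4) = 383/256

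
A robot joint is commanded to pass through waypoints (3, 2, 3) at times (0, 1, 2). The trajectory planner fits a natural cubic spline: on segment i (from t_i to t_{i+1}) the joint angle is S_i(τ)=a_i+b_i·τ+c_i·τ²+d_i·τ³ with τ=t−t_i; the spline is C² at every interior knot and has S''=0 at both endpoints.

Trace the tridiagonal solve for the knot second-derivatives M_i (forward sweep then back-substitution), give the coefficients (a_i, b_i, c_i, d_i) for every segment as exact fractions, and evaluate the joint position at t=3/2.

  seg 0: a=3 b=-3/2 c=0 d=1/2
  seg 1: a=2 b=0 c=3/2 d=-1/2
S(3/2) = 37/16

Δ: Δ0=-1, Δ1=1
row 1: diag=4, rhs=12; c'=1/4, d'=3
back: M1=3
M: M0=0, M1=3, M2=0
seg 0: a=3, c=M0/2=0, d=(M1−M0)/(6·1)=1/2, b=Δ0−h0·(2M0+M1)/6=-3/2
seg 1: a=2, c=M1/2=3/2, d=(M2−M1)/(6·1)=-1/2, b=Δ1−h1·(2M1+M2)/6=0
t_q=3/2 → seg 1, τ=1/2; S=2+0·τ+3/2·τ²+-1/2·τ³=37/16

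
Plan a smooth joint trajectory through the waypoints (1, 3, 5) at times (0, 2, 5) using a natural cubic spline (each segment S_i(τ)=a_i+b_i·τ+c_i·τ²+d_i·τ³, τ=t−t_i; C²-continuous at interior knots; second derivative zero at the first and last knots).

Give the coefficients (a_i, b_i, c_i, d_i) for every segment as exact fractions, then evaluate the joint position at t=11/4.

Δ: Δ0=1, Δ1=2/3
row 1: diag=10, rhs=-2; c'=3/10, d'=-1/5
back: M1=-1/5
M: M0=0, M1=-1/5, M2=0
seg 0: a=1, c=M0/2=0, d=(M1−M0)/(6·2)=-1/60, b=Δ0−h0·(2M0+M1)/6=16/15
seg 1: a=3, c=M1/2=-1/10, d=(M2−M1)/(6·3)=1/90, b=Δ1−h1·(2M1+M2)/6=13/15
t_q=11/4 → seg 1, τ=3/4; S=3+13/15·τ+-1/10·τ²+1/90·τ³=2303/640

  seg 0: a=1 b=16/15 c=0 d=-1/60
  seg 1: a=3 b=13/15 c=-1/10 d=1/90
S(11/4) = 2303/640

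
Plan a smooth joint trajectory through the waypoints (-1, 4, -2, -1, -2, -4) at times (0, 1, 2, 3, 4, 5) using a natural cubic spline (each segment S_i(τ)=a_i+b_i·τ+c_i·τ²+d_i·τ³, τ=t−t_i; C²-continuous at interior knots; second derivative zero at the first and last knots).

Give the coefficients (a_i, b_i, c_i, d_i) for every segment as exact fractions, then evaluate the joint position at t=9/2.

Δ: Δ0=5, Δ1=-6, Δ2=1, Δ3=-1, Δ4=-2
row 1: diag=4, rhs=-66; c'=1/4, d'=-33/2
row 2: denom=4−1·1/4=15/4; d'=(42−1·-33/2)/(15/4)=78/5
row 3: denom=4−1·4/15=56/15; d'=(-12−1·78/5)/(56/15)=-207/28
row 4: denom=4−1·15/56=209/56; d'=(-6−1·-207/28)/(209/56)=78/209
back: M4=78/209
back: M3=-207/28−15/56·78/209=-1566/209
back: M2=78/5−4/15·-1566/209=3678/209
back: M1=-33/2−1/4·3678/209=-4368/209
M: M0=0, M1=-4368/209, M2=3678/209, M3=-1566/209, M4=78/209, M5=0
seg 0: a=-1, c=M0/2=0, d=(M1−M0)/(6·1)=-728/209, b=Δ0−h0·(2M0+M1)/6=1773/209
seg 1: a=4, c=M1/2=-2184/209, d=(M2−M1)/(6·1)=1341/209, b=Δ1−h1·(2M1+M2)/6=-411/209
seg 2: a=-2, c=M2/2=1839/209, d=(M3−M2)/(6·1)=-46/11, b=Δ2−h2·(2M2+M3)/6=-756/209
seg 3: a=-1, c=M3/2=-783/209, d=(M4−M3)/(6·1)=274/209, b=Δ3−h3·(2M3+M4)/6=300/209
seg 4: a=-2, c=M4/2=39/209, d=(M5−M4)/(6·1)=-13/209, b=Δ4−h4·(2M4+M5)/6=-444/209
t_q=9/2 → seg 4, τ=1/2; S=-2+-444/209·τ+39/209·τ²+-13/209·τ³=-5055/1672

  seg 0: a=-1 b=1773/209 c=0 d=-728/209
  seg 1: a=4 b=-411/209 c=-2184/209 d=1341/209
  seg 2: a=-2 b=-756/209 c=1839/209 d=-46/11
  seg 3: a=-1 b=300/209 c=-783/209 d=274/209
  seg 4: a=-2 b=-444/209 c=39/209 d=-13/209
S(9/2) = -5055/1672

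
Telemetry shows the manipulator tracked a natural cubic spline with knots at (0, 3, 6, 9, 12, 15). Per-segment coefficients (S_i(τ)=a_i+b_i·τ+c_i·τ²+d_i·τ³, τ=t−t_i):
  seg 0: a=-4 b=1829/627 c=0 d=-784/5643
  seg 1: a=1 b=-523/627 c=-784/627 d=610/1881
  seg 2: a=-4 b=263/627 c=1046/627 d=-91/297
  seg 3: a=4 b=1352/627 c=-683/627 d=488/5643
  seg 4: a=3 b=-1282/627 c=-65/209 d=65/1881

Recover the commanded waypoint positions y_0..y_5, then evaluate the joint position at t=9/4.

y_0=-4 y_1=1 y_2=-4 y_3=4 y_4=3 y_5=-5
S(9/4) = 205/209

y_0 = S_0(0) = a_0 = -4
y_1 = S_1(0) = a_1 = 1
y_2 = S_2(0) = a_2 = -4
y_3 = S_3(0) = a_3 = 4
y_4 = S_4(0) = a_4 = 3
y_5 = S_4(3) = -5
t_q=9/4 is in segment 0 (τ=9/4); S_0(τ)=205/209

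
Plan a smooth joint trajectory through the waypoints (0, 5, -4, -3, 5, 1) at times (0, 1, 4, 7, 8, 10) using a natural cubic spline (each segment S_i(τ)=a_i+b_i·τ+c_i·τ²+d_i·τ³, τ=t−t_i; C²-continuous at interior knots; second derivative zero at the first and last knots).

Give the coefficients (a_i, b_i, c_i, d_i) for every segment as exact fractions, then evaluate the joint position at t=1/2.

  seg 0: a=0 b=22331/3657 c=0 d=-4046/3657
  seg 1: a=5 b=10193/3657 c=-4046/1219 d=15250/32913
  seg 2: a=-4 b=-16885/3657 c=3112/3657 d=8768/32913
  seg 3: a=-3 b=28091/3657 c=3960/1219 d=-10715/3657
  seg 4: a=5 b=19706/3657 c=-6755/1219 d=6755/7314
S(1/2) = 14213/4876

Δ: Δ0=5, Δ1=-3, Δ2=1/3, Δ3=8, Δ4=-2
row 1: diag=8, rhs=-48; c'=3/8, d'=-6
row 2: denom=12−3·3/8=87/8; d'=(20−3·-6)/(87/8)=304/87
row 3: denom=8−3·8/29=208/29; d'=(46−3·304/87)/(208/29)=515/104
row 4: denom=6−1·29/208=1219/208; d'=(-60−1·515/104)/(1219/208)=-13510/1219
back: M4=-13510/1219
back: M3=515/104−29/208·-13510/1219=7920/1219
back: M2=304/87−8/29·7920/1219=6224/3657
back: M1=-6−3/8·6224/3657=-8092/1219
M: M0=0, M1=-8092/1219, M2=6224/3657, M3=7920/1219, M4=-13510/1219, M5=0
seg 0: a=0, c=M0/2=0, d=(M1−M0)/(6·1)=-4046/3657, b=Δ0−h0·(2M0+M1)/6=22331/3657
seg 1: a=5, c=M1/2=-4046/1219, d=(M2−M1)/(6·3)=15250/32913, b=Δ1−h1·(2M1+M2)/6=10193/3657
seg 2: a=-4, c=M2/2=3112/3657, d=(M3−M2)/(6·3)=8768/32913, b=Δ2−h2·(2M2+M3)/6=-16885/3657
seg 3: a=-3, c=M3/2=3960/1219, d=(M4−M3)/(6·1)=-10715/3657, b=Δ3−h3·(2M3+M4)/6=28091/3657
seg 4: a=5, c=M4/2=-6755/1219, d=(M5−M4)/(6·2)=6755/7314, b=Δ4−h4·(2M4+M5)/6=19706/3657
t_q=1/2 → seg 0, τ=1/2; S=0+22331/3657·τ+0·τ²+-4046/3657·τ³=14213/4876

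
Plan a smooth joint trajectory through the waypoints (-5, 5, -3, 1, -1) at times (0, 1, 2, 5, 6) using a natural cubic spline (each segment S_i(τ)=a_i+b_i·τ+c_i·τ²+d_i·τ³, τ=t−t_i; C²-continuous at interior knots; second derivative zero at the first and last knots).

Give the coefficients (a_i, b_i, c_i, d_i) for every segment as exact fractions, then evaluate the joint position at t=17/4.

Δ: Δ0=10, Δ1=-8, Δ2=4/3, Δ3=-2
row 1: diag=4, rhs=-108; c'=1/4, d'=-27
row 2: denom=8−1·1/4=31/4; d'=(56−1·-27)/(31/4)=332/31
row 3: denom=8−3·12/31=212/31; d'=(-20−3·332/31)/(212/31)=-404/53
back: M3=-404/53
back: M2=332/31−12/31·-404/53=724/53
back: M1=-27−1/4·724/53=-1612/53
M: M0=0, M1=-1612/53, M2=724/53, M3=-404/53, M4=0
seg 0: a=-5, c=M0/2=0, d=(M1−M0)/(6·1)=-806/159, b=Δ0−h0·(2M0+M1)/6=2396/159
seg 1: a=5, c=M1/2=-806/53, d=(M2−M1)/(6·1)=1168/159, b=Δ1−h1·(2M1+M2)/6=-22/159
seg 2: a=-3, c=M2/2=362/53, d=(M3−M2)/(6·3)=-188/159, b=Δ2−h2·(2M2+M3)/6=-1354/159
seg 3: a=1, c=M3/2=-202/53, d=(M4−M3)/(6·1)=202/159, b=Δ3−h3·(2M3+M4)/6=86/159
t_q=17/4 → seg 2, τ=9/4; S=-3+-1354/159·τ+362/53·τ²+-188/159·τ³=-891/848

  seg 0: a=-5 b=2396/159 c=0 d=-806/159
  seg 1: a=5 b=-22/159 c=-806/53 d=1168/159
  seg 2: a=-3 b=-1354/159 c=362/53 d=-188/159
  seg 3: a=1 b=86/159 c=-202/53 d=202/159
S(17/4) = -891/848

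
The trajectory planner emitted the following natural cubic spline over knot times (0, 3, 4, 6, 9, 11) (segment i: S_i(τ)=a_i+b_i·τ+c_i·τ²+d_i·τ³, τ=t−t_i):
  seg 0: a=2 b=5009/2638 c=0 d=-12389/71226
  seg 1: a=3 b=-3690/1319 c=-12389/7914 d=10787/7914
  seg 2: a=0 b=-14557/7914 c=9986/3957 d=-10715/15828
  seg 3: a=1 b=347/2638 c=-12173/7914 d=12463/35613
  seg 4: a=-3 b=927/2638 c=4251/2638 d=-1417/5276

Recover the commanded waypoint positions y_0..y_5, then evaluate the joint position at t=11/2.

y_0 = S_0(0) = a_0 = 2
y_1 = S_1(0) = a_1 = 3
y_2 = S_2(0) = a_2 = 0
y_3 = S_3(0) = a_3 = 1
y_4 = S_4(0) = a_4 = -3
y_5 = S_4(2) = 2
t_q=11/2 is in segment 2 (τ=3/2); S_2(τ)=26773/42208

y_0=2 y_1=3 y_2=0 y_3=1 y_4=-3 y_5=2
S(11/2) = 26773/42208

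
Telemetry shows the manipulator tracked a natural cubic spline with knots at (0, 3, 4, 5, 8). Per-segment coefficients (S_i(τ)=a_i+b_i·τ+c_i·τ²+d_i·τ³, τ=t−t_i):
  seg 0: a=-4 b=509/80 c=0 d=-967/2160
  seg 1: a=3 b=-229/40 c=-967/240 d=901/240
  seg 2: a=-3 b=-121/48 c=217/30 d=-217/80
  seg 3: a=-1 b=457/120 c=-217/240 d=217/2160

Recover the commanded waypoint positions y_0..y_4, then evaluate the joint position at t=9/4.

y_0 = S_0(0) = a_0 = -4
y_1 = S_1(0) = a_1 = 3
y_2 = S_2(0) = a_2 = -3
y_3 = S_3(0) = a_3 = -1
y_4 = S_3(3) = 5
t_q=9/4 is in segment 0 (τ=9/4); S_0(τ)=26707/5120

y_0=-4 y_1=3 y_2=-3 y_3=-1 y_4=5
S(9/4) = 26707/5120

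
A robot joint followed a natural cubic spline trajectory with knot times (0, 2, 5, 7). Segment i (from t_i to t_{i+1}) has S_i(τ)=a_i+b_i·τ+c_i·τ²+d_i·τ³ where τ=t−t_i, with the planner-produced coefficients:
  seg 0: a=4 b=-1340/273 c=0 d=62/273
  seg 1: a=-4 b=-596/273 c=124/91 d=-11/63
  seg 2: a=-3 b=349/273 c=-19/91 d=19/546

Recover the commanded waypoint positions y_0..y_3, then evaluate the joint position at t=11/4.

y_0 = S_0(0) = a_0 = 4
y_1 = S_1(0) = a_1 = -4
y_2 = S_2(0) = a_2 = -3
y_3 = S_2(2) = -1
t_q=11/4 is in segment 1 (τ=3/4); S_1(τ)=-28797/5824

y_0=4 y_1=-4 y_2=-3 y_3=-1
S(11/4) = -28797/5824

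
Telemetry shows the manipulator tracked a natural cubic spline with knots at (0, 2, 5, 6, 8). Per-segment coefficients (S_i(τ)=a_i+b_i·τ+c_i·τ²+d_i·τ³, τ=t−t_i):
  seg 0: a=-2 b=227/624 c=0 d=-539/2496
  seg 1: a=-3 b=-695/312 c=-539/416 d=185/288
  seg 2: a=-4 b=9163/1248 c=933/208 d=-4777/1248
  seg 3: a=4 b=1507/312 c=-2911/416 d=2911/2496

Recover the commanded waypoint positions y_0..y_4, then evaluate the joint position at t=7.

y_0=-2 y_1=-3 y_2=-4 y_3=4 y_4=-5
S(7) = 2495/832

y_0 = S_0(0) = a_0 = -2
y_1 = S_1(0) = a_1 = -3
y_2 = S_2(0) = a_2 = -4
y_3 = S_3(0) = a_3 = 4
y_4 = S_3(2) = -5
t_q=7 is in segment 3 (τ=1); S_3(τ)=2495/832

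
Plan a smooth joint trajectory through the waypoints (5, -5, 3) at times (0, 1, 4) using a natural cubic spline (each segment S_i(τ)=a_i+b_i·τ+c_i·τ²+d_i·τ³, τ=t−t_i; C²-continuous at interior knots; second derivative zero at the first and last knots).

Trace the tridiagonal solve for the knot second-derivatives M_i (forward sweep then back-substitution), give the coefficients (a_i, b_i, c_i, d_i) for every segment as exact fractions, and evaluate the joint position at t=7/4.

  seg 0: a=5 b=-139/12 c=0 d=19/12
  seg 1: a=-5 b=-41/6 c=19/4 d=-19/36
S(7/4) = -1965/256

Δ: Δ0=-10, Δ1=8/3
row 1: diag=8, rhs=76; c'=3/8, d'=19/2
back: M1=19/2
M: M0=0, M1=19/2, M2=0
seg 0: a=5, c=M0/2=0, d=(M1−M0)/(6·1)=19/12, b=Δ0−h0·(2M0+M1)/6=-139/12
seg 1: a=-5, c=M1/2=19/4, d=(M2−M1)/(6·3)=-19/36, b=Δ1−h1·(2M1+M2)/6=-41/6
t_q=7/4 → seg 1, τ=3/4; S=-5+-41/6·τ+19/4·τ²+-19/36·τ³=-1965/256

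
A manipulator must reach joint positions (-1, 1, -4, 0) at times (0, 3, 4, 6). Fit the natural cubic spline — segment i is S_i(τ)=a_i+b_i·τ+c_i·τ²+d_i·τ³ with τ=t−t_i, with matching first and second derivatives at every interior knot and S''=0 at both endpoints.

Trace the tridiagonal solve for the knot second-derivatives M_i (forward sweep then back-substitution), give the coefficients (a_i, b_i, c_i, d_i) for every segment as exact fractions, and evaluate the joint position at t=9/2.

Δ: Δ0=2/3, Δ1=-5, Δ2=2
row 1: diag=8, rhs=-34; c'=1/8, d'=-17/4
row 2: denom=6−1·1/8=47/8; d'=(42−1·-17/4)/(47/8)=370/47
back: M2=370/47
back: M1=-17/4−1/8·370/47=-246/47
M: M0=0, M1=-246/47, M2=370/47, M3=0
seg 0: a=-1, c=M0/2=0, d=(M1−M0)/(6·3)=-41/141, b=Δ0−h0·(2M0+M1)/6=463/141
seg 1: a=1, c=M1/2=-123/47, d=(M2−M1)/(6·1)=308/141, b=Δ1−h1·(2M1+M2)/6=-644/141
seg 2: a=-4, c=M2/2=185/47, d=(M3−M2)/(6·2)=-185/282, b=Δ2−h2·(2M2+M3)/6=-458/141
t_q=9/2 → seg 2, τ=1/2; S=-4+-458/141·τ+185/47·τ²+-185/282·τ³=-3551/752

  seg 0: a=-1 b=463/141 c=0 d=-41/141
  seg 1: a=1 b=-644/141 c=-123/47 d=308/141
  seg 2: a=-4 b=-458/141 c=185/47 d=-185/282
S(9/2) = -3551/752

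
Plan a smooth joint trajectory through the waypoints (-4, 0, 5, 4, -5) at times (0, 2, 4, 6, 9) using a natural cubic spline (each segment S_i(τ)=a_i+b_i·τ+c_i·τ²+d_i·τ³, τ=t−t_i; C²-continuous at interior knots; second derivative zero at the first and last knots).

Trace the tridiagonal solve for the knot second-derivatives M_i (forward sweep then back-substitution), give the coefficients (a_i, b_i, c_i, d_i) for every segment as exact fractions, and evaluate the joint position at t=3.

Δ: Δ0=2, Δ1=5/2, Δ2=-1/2, Δ3=-3
row 1: diag=8, rhs=3; c'=1/4, d'=3/8
row 2: denom=8−2·1/4=15/2; d'=(-18−2·3/8)/(15/2)=-5/2
row 3: denom=10−2·4/15=142/15; d'=(-15−2·-5/2)/(142/15)=-75/71
back: M3=-75/71
back: M2=-5/2−4/15·-75/71=-315/142
back: M1=3/8−1/4·-315/142=66/71
M: M0=0, M1=66/71, M2=-315/142, M3=-75/71, M4=0
seg 0: a=-4, c=M0/2=0, d=(M1−M0)/(6·2)=11/142, b=Δ0−h0·(2M0+M1)/6=120/71
seg 1: a=0, c=M1/2=33/71, d=(M2−M1)/(6·2)=-149/568, b=Δ1−h1·(2M1+M2)/6=186/71
seg 2: a=5, c=M2/2=-315/284, d=(M3−M2)/(6·2)=55/568, b=Δ2−h2·(2M2+M3)/6=189/142
seg 3: a=4, c=M3/2=-75/142, d=(M4−M3)/(6·3)=25/426, b=Δ3−h3·(2M3+M4)/6=-138/71
t_q=3 → seg 1, τ=1; S=0+186/71·τ+33/71·τ²+-149/568·τ³=1603/568

  seg 0: a=-4 b=120/71 c=0 d=11/142
  seg 1: a=0 b=186/71 c=33/71 d=-149/568
  seg 2: a=5 b=189/142 c=-315/284 d=55/568
  seg 3: a=4 b=-138/71 c=-75/142 d=25/426
S(3) = 1603/568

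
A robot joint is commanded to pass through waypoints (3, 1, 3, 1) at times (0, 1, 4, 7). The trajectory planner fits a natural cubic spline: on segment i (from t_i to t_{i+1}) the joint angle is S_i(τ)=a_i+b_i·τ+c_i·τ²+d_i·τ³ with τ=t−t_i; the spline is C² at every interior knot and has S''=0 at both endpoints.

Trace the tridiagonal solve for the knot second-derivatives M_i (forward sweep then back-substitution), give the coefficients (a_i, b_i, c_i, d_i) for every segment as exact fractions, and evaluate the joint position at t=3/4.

Δ: Δ0=-2, Δ1=2/3, Δ2=-2/3
row 1: diag=8, rhs=16; c'=3/8, d'=2
row 2: denom=12−3·3/8=87/8; d'=(-8−3·2)/(87/8)=-112/87
back: M2=-112/87
back: M1=2−3/8·-112/87=72/29
M: M0=0, M1=72/29, M2=-112/87, M3=0
seg 0: a=3, c=M0/2=0, d=(M1−M0)/(6·1)=12/29, b=Δ0−h0·(2M0+M1)/6=-70/29
seg 1: a=1, c=M1/2=36/29, d=(M2−M1)/(6·3)=-164/783, b=Δ1−h1·(2M1+M2)/6=-34/29
seg 2: a=3, c=M2/2=-56/87, d=(M3−M2)/(6·3)=56/783, b=Δ2−h2·(2M2+M3)/6=18/29
t_q=3/4 → seg 0, τ=3/4; S=3+-70/29·τ+0·τ²+12/29·τ³=633/464

  seg 0: a=3 b=-70/29 c=0 d=12/29
  seg 1: a=1 b=-34/29 c=36/29 d=-164/783
  seg 2: a=3 b=18/29 c=-56/87 d=56/783
S(3/4) = 633/464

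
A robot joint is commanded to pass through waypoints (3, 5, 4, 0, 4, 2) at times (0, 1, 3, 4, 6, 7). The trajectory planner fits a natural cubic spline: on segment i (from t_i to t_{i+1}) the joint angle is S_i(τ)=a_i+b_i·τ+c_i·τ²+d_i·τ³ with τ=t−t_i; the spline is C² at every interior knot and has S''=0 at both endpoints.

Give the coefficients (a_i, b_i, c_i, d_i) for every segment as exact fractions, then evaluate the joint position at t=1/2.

Δ: Δ0=2, Δ1=-1/2, Δ2=-4, Δ3=2, Δ4=-2
row 1: diag=6, rhs=-15; c'=1/3, d'=-5/2
row 2: denom=6−2·1/3=16/3; d'=(-21−2·-5/2)/(16/3)=-3
row 3: denom=6−1·3/16=93/16; d'=(36−1·-3)/(93/16)=208/31
row 4: denom=6−2·32/93=494/93; d'=(-24−2·208/31)/(494/93)=-1740/247
back: M4=-1740/247
back: M3=208/31−32/93·-1740/247=2256/247
back: M2=-3−3/16·2256/247=-1164/247
back: M1=-5/2−1/3·-1164/247=-459/494
M: M0=0, M1=-459/494, M2=-1164/247, M3=2256/247, M4=-1740/247, M5=0
seg 0: a=3, c=M0/2=0, d=(M1−M0)/(6·1)=-153/988, b=Δ0−h0·(2M0+M1)/6=2129/988
seg 1: a=5, c=M1/2=-459/988, d=(M2−M1)/(6·2)=-623/1976, b=Δ1−h1·(2M1+M2)/6=835/494
seg 2: a=4, c=M2/2=-582/247, d=(M3−M2)/(6·1)=30/13, b=Δ2−h2·(2M2+M3)/6=-976/247
seg 3: a=0, c=M3/2=1128/247, d=(M4−M3)/(6·2)=-333/247, b=Δ3−h3·(2M3+M4)/6=-430/247
seg 4: a=4, c=M4/2=-870/247, d=(M5−M4)/(6·1)=290/247, b=Δ4−h4·(2M4+M5)/6=86/247
t_q=1/2 → seg 0, τ=1/2; S=3+2129/988·τ+0·τ²+-153/988·τ³=32075/7904

  seg 0: a=3 b=2129/988 c=0 d=-153/988
  seg 1: a=5 b=835/494 c=-459/988 d=-623/1976
  seg 2: a=4 b=-976/247 c=-582/247 d=30/13
  seg 3: a=0 b=-430/247 c=1128/247 d=-333/247
  seg 4: a=4 b=86/247 c=-870/247 d=290/247
S(1/2) = 32075/7904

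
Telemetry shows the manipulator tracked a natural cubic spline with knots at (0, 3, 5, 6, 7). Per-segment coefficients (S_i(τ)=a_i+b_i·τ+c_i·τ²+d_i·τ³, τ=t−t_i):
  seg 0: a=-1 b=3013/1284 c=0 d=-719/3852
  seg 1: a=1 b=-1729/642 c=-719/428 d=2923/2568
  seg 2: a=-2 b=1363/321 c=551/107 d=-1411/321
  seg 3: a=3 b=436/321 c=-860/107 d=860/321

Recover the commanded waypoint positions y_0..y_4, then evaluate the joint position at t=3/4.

y_0=-1 y_1=1 y_2=-2 y_3=3 y_4=-1
S(3/4) = 18659/27392

y_0 = S_0(0) = a_0 = -1
y_1 = S_1(0) = a_1 = 1
y_2 = S_2(0) = a_2 = -2
y_3 = S_3(0) = a_3 = 3
y_4 = S_3(1) = -1
t_q=3/4 is in segment 0 (τ=3/4); S_0(τ)=18659/27392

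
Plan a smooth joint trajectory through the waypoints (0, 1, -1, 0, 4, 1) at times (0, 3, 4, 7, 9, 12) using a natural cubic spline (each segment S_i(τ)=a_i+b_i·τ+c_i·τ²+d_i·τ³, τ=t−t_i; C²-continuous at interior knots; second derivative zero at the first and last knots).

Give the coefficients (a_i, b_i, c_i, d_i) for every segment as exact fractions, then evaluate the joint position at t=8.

  seg 0: a=0 b=1165/888 c=0 d=-869/7992
  seg 1: a=1 b=-721/444 c=-869/888 d=535/888
  seg 2: a=-1 b=-525/296 c=92/111 d=-337/7992
  seg 3: a=0 b=305/148 c=133/296 d=-71/296
  seg 4: a=4 b=145/148 c=-293/296 d=293/2664
S(8) = 84/37

Δ: Δ0=1/3, Δ1=-2, Δ2=1/3, Δ3=2, Δ4=-1
row 1: diag=8, rhs=-14; c'=1/8, d'=-7/4
row 2: denom=8−1·1/8=63/8; d'=(14−1·-7/4)/(63/8)=2
row 3: denom=10−3·8/21=62/7; d'=(10−3·2)/(62/7)=14/31
row 4: denom=10−2·7/31=296/31; d'=(-18−2·14/31)/(296/31)=-293/148
back: M4=-293/148
back: M3=14/31−7/31·-293/148=133/148
back: M2=2−8/21·133/148=184/111
back: M1=-7/4−1/8·184/111=-869/444
M: M0=0, M1=-869/444, M2=184/111, M3=133/148, M4=-293/148, M5=0
seg 0: a=0, c=M0/2=0, d=(M1−M0)/(6·3)=-869/7992, b=Δ0−h0·(2M0+M1)/6=1165/888
seg 1: a=1, c=M1/2=-869/888, d=(M2−M1)/(6·1)=535/888, b=Δ1−h1·(2M1+M2)/6=-721/444
seg 2: a=-1, c=M2/2=92/111, d=(M3−M2)/(6·3)=-337/7992, b=Δ2−h2·(2M2+M3)/6=-525/296
seg 3: a=0, c=M3/2=133/296, d=(M4−M3)/(6·2)=-71/296, b=Δ3−h3·(2M3+M4)/6=305/148
seg 4: a=4, c=M4/2=-293/296, d=(M5−M4)/(6·3)=293/2664, b=Δ4−h4·(2M4+M5)/6=145/148
t_q=8 → seg 3, τ=1; S=0+305/148·τ+133/296·τ²+-71/296·τ³=84/37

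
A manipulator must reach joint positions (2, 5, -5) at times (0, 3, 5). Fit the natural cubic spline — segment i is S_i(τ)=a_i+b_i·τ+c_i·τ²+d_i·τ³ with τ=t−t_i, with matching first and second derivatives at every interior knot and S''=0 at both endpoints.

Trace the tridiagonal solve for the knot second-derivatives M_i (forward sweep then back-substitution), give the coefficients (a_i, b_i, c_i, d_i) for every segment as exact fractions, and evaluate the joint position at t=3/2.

Δ: Δ0=1, Δ1=-5
row 1: diag=10, rhs=-36; c'=1/5, d'=-18/5
back: M1=-18/5
M: M0=0, M1=-18/5, M2=0
seg 0: a=2, c=M0/2=0, d=(M1−M0)/(6·3)=-1/5, b=Δ0−h0·(2M0+M1)/6=14/5
seg 1: a=5, c=M1/2=-9/5, d=(M2−M1)/(6·2)=3/10, b=Δ1−h1·(2M1+M2)/6=-13/5
t_q=3/2 → seg 0, τ=3/2; S=2+14/5·τ+0·τ²+-1/5·τ³=221/40

  seg 0: a=2 b=14/5 c=0 d=-1/5
  seg 1: a=5 b=-13/5 c=-9/5 d=3/10
S(3/2) = 221/40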